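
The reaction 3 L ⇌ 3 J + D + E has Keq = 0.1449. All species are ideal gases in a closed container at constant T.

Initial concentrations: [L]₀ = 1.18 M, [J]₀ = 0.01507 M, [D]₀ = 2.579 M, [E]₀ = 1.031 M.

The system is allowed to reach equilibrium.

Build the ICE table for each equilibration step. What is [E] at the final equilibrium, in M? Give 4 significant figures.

Q₀ = 5.5386e-06 vs Keq = 0.1449 ⇒ Q<K, forward
Step 1:
                    L           J           D           E
  I              1.18     0.01507       2.579       1.031
  C           -0.3031      0.3031       0.101       0.101
  E            0.8769      0.3182        2.68       1.132
  solve Keq expr → x = 0.101; check Q = 0.1449

[E]_eq = 1.132 M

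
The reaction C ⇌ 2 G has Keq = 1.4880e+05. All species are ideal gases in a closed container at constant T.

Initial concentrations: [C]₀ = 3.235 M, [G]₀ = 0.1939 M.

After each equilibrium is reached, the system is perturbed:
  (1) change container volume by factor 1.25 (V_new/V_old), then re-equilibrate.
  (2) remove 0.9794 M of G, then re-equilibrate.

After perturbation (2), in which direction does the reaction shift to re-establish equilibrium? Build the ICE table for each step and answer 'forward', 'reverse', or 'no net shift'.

Q₀ = 0.01162 vs Keq = 1.4880e+05 ⇒ Q<K, forward
Step 1:
                    C           G
  init          3.235      0.1939
  Δ            -3.235       6.469
  eq       2.9838e-04       6.663
  solve Keq expr → x = 3.235; check Q = 1.4880e+05
Then change container volume by factor 1.25 (V_new/V_old).
Step 2:
                    C           G
  init     2.3871e-04       5.331
  Δ       -4.7735e-05  9.5469e-05
  eq       1.9097e-04       5.331
  solve Keq expr → x = 4.7735e-05; check Q = 1.4880e+05
Then remove 0.9794 M of G.
Step 3:
                    C           G
  init     1.9097e-04       4.351
  Δ       -6.3720e-05  1.2744e-04
  eq       1.2725e-04       4.351
  solve Keq expr → x = 6.3720e-05; check Q = 1.4880e+05

Direction: forward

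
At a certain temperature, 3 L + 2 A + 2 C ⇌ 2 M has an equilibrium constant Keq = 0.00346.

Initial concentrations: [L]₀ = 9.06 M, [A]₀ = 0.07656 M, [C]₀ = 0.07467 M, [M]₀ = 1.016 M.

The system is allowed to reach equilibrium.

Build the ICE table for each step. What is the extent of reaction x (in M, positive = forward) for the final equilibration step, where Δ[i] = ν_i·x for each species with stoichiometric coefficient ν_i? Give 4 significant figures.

Q₀ = 42.47 vs Keq = 0.00346 ⇒ Q>K, reverse
Step 1:
                   L          A          C          M
  I             9.06    0.07656    0.07467      1.016
  C           0.7107     0.4738     0.4738    -0.4738
  E            9.771     0.5503     0.5484     0.5422
  solve Keq expr → x = -0.2369; check Q = 0.00346

x = -0.2369 M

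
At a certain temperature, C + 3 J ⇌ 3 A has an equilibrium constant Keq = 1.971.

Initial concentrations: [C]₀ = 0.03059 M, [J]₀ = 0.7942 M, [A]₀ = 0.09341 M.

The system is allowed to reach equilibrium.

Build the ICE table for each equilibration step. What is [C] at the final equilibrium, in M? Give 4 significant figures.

[C]_eq = 0.00624 M

Q₀ = 0.05319 vs Keq = 1.971 ⇒ Q<K, forward
Step 1:
                  C         J         A
  init      0.03059    0.7942   0.09341
  Δ        -0.02435  -0.07305   0.07305
  eq        0.00624    0.7211    0.1665
  solve Keq expr → x = 0.02435; check Q = 1.971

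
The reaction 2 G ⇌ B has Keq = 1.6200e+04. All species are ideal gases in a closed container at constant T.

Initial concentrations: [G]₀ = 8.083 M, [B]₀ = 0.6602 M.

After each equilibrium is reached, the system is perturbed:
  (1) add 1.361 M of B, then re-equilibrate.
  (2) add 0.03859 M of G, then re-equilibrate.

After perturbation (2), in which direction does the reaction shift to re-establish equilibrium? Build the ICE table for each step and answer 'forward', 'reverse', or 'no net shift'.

Direction: forward

Q₀ = 0.0101 vs Keq = 1.6200e+04 ⇒ Q<K, forward
Step 1:
                  G         B
  I           8.083    0.6602
  C          -8.066     4.033
  E         0.01702     4.693
  solve Keq expr → x = 4.033; check Q = 1.6200e+04
Then add 1.361 M of B.
Step 2:
                  G         B
  I         0.01702     6.054
  C        0.002309 -0.001155
  E         0.01933     6.053
  solve Keq expr → x = -0.001155; check Q = 1.6200e+04
Then add 0.03859 M of G.
Step 3:
                  G         B
  I         0.05792     6.053
  C        -0.03856   0.01928
  E         0.01936     6.072
  solve Keq expr → x = 0.01928; check Q = 1.6200e+04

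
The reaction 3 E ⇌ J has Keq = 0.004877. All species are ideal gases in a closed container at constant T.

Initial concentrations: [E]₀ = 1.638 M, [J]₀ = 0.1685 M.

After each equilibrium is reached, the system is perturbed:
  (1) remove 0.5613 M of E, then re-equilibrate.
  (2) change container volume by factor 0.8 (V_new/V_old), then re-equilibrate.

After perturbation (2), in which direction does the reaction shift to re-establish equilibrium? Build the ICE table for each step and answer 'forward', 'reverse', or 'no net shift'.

Direction: forward

Q₀ = 0.03834 vs Keq = 0.004877 ⇒ Q>K, reverse
Step 1:
                    E           J
  I             1.638      0.1685
  C            0.3845     -0.1282
  E             2.022     0.04035
  solve Keq expr → x = -0.1282; check Q = 0.004877
Then remove 0.5613 M of E.
Step 2:
                    E           J
  I             1.461     0.04035
  C           0.06865    -0.02288
  E              1.53     0.01746
  solve Keq expr → x = -0.02288; check Q = 0.004877
Then change container volume by factor 0.8 (V_new/V_old).
Step 3:
                    E           J
  I             1.912     0.02183
  C          -0.03181      0.0106
  E              1.88     0.03243
  solve Keq expr → x = 0.0106; check Q = 0.004877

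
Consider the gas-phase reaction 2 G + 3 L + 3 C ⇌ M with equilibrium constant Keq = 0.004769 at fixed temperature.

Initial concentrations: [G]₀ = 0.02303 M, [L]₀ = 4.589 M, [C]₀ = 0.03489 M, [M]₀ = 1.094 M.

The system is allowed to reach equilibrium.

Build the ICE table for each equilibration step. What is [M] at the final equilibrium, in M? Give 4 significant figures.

[M]_eq = 0.7279 M

Q₀ = 5.0254e+05 vs Keq = 0.004769 ⇒ Q>K, reverse
Step 1:
                  G         L         C         M
  I         0.02303     4.589   0.03489     1.094
  C          0.7322     1.098     1.098   -0.3661
  E          0.7552     5.687     1.133    0.7279
  solve Keq expr → x = -0.3661; check Q = 0.004769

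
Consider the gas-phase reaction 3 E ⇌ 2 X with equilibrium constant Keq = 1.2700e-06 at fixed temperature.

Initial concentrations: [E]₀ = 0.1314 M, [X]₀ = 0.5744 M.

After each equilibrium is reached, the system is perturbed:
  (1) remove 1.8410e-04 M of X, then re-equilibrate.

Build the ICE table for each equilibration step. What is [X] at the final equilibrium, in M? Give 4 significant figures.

[X]_eq = 0.001112 M

Q₀ = 145.4 vs Keq = 1.2700e-06 ⇒ Q>K, reverse
Step 1:
                  E         X
  init       0.1314    0.5744
  Δ          0.8599   -0.5733
  eq         0.9913  0.001112
  solve Keq expr → x = -0.2866; check Q = 1.2700e-06
Then remove 1.8410e-04 M of X.
Step 2:
                  E         X
  init       0.9913 9.2822e-04
  Δ       -2.7545e-04 1.8364e-04
  eq         0.9911  0.001112
  solve Keq expr → x = 9.1818e-05; check Q = 1.2700e-06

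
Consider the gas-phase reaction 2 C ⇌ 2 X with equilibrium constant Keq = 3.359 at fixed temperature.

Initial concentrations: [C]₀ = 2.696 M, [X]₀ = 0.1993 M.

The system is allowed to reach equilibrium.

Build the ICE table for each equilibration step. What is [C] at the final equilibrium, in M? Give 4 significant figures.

[C]_eq = 1.022 M

Q₀ = 0.005465 vs Keq = 3.359 ⇒ Q<K, forward
Step 1:
                   C          X
  Initial      2.696     0.1993
  Change      -1.674      1.674
  Equil        1.022      1.873
  solve Keq expr → x = 0.837; check Q = 3.359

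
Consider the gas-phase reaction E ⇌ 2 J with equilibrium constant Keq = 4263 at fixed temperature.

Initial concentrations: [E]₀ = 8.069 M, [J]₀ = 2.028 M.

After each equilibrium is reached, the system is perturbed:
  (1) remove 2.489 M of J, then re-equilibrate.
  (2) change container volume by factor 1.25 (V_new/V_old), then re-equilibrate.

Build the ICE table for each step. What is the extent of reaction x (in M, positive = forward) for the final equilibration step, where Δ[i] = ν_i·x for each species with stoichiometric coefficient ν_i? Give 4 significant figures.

Q₀ = 0.5097 vs Keq = 4263 ⇒ Q<K, forward
Step 1:
                   E          J
  I            8.069      2.028
  C           -7.993      15.99
  E          0.07612      18.01
  solve Keq expr → x = 7.993; check Q = 4263
Then remove 2.489 M of J.
Step 2:
                   E          J
  I          0.07612      15.52
  C          -0.0193     0.0386
  E          0.05682      15.56
  solve Keq expr → x = 0.0193; check Q = 4263
Then change container volume by factor 1.25 (V_new/V_old).
Step 3:
                   E          J
  I          0.04545      12.45
  C        -0.008986    0.01797
  E          0.03647      12.47
  solve Keq expr → x = 0.008986; check Q = 4263

x = 0.008986 M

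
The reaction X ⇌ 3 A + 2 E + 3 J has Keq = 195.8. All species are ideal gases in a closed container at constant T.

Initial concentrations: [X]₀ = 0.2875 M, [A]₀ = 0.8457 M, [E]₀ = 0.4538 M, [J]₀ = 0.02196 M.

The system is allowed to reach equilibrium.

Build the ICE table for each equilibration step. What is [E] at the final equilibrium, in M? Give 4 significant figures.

[E]_eq = 1.001 M

Q₀ = 4.5881e-06 vs Keq = 195.8 ⇒ Q<K, forward
Step 1:
                   X          A          E          J
  init        0.2875     0.8457     0.4538    0.02196
  Δ          -0.2734     0.8202     0.5468     0.8202
  eq         0.01412      1.666      1.001     0.8421
  solve Keq expr → x = 0.2734; check Q = 195.8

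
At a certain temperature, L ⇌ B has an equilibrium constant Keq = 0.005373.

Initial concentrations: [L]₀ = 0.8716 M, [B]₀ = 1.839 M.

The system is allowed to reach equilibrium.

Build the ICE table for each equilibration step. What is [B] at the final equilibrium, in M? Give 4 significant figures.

[B]_eq = 0.01449 M

Q₀ = 2.11 vs Keq = 0.005373 ⇒ Q>K, reverse
Step 1:
                   L          B
  init        0.8716      1.839
  Δ            1.825     -1.825
  eq           2.696    0.01449
  solve Keq expr → x = -1.825; check Q = 0.005373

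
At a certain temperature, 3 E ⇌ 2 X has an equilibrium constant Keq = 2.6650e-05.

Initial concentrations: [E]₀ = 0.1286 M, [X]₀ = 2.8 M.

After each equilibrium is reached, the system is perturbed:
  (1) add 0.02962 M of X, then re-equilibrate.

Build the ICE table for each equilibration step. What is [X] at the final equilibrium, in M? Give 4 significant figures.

[X]_eq = 0.04609 M

Q₀ = 3686 vs Keq = 2.6650e-05 ⇒ Q>K, reverse
Step 1:
                    E           X
  Initial      0.1286         2.8
  Change        4.132      -2.755
  Equil         4.261      0.0454
  solve Keq expr → x = -1.377; check Q = 2.6650e-05
Then add 0.02962 M of X.
Step 2:
                    E           X
  Initial       4.261     0.07502
  Change      0.04339    -0.02892
  Equil         4.304     0.04609
  solve Keq expr → x = -0.01446; check Q = 2.6650e-05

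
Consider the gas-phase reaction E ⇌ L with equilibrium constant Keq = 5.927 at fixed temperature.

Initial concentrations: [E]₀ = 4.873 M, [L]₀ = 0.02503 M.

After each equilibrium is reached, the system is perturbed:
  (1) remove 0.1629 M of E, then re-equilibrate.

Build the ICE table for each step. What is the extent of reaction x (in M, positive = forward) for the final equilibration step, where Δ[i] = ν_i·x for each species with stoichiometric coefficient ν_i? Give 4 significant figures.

Q₀ = 0.005136 vs Keq = 5.927 ⇒ Q<K, forward
Step 1:
                  E         L
  Initial     4.873   0.02503
  Change     -4.166     4.166
  Equil      0.7071     4.191
  solve Keq expr → x = 4.166; check Q = 5.927
Then remove 0.1629 M of E.
Step 2:
                  E         L
  Initial    0.5442     4.191
  Change     0.1394   -0.1394
  Equil      0.6836     4.052
  solve Keq expr → x = -0.1394; check Q = 5.927

x = -0.1394 M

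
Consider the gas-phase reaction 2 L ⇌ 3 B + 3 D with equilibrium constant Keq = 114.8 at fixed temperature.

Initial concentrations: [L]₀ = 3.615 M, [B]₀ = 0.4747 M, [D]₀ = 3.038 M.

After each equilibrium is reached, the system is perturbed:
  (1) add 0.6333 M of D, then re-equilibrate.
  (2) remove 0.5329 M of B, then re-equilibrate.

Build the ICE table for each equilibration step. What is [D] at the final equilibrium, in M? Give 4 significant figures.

[D]_eq = 5.382 M

Q₀ = 0.2295 vs Keq = 114.8 ⇒ Q<K, forward
Step 1:
                   L          B          D
  init         3.615     0.4747      3.038
  Δ           -1.022      1.532      1.532
  eq           2.593      2.007       4.57
  solve Keq expr → x = 0.5108; check Q = 114.8
Then add 0.6333 M of D.
Step 2:
                   L          B          D
  init         2.593      2.007      5.204
  Δ          0.09824    -0.1474    -0.1474
  eq           2.692       1.86      5.056
  solve Keq expr → x = -0.04912; check Q = 114.8
Then remove 0.5329 M of B.
Step 3:
                   L          B          D
  init         2.692      1.327      5.056
  Δ          -0.2169     0.3253     0.3253
  eq           2.475      1.652      5.382
  solve Keq expr → x = 0.1084; check Q = 114.8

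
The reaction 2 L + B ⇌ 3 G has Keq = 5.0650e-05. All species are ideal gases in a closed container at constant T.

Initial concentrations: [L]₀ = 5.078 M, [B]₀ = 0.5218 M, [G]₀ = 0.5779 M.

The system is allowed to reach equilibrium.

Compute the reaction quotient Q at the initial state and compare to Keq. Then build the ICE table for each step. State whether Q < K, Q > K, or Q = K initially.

Q₀ = 0.01434; Q > K (proceeds reverse)

Q₀ = 0.01434 vs Keq = 5.0650e-05 ⇒ Q>K, reverse
Step 1:
                   L          B          G
  Initial      5.078     0.5218     0.5779
  Change      0.3185     0.1592    -0.4777
  Equil        5.396      0.681     0.1002
  solve Keq expr → x = -0.1592; check Q = 5.0650e-05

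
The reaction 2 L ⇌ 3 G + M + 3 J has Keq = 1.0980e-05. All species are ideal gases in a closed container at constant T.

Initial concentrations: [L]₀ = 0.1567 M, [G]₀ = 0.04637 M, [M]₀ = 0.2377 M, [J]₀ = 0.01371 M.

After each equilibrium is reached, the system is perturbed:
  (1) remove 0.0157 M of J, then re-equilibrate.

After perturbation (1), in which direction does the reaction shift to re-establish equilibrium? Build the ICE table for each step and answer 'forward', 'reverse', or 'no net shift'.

Q₀ = 2.4872e-09 vs Keq = 1.0980e-05 ⇒ Q<K, forward
Step 1:
                    L           G           M           J
  Initial      0.1567     0.04637      0.2377     0.01371
  Change     -0.04153      0.0623     0.02077      0.0623
  Equil        0.1152      0.1087      0.2585     0.07601
  solve Keq expr → x = 0.02077; check Q = 1.0980e-05
Then remove 0.0157 M of J.
Step 2:
                    L           G           M           J
  Initial      0.1152      0.1087      0.2585     0.06031
  Change    -0.005351    0.008027    0.002676    0.008027
  Equil        0.1098      0.1167      0.2611     0.06833
  solve Keq expr → x = 0.002676; check Q = 1.0980e-05

Direction: forward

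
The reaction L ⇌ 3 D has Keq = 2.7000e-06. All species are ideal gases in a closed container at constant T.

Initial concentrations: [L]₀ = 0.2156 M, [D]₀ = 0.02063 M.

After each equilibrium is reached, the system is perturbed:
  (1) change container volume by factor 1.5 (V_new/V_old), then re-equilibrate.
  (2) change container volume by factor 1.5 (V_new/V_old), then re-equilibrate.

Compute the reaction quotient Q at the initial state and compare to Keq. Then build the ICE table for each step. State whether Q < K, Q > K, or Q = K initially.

Q₀ = 4.0724e-05; Q > K (proceeds reverse)

Q₀ = 4.0724e-05 vs Keq = 2.7000e-06 ⇒ Q>K, reverse
Step 1:
                    L           D
  Initial      0.2156     0.02063
  Change     0.004076    -0.01223
  Equil        0.2197    0.008402
  solve Keq expr → x = -0.004076; check Q = 2.7000e-06
Then change container volume by factor 1.5 (V_new/V_old).
Step 2:
                    L           D
  Initial      0.1465    0.005601
  Change  -5.7628e-04    0.001729
  Equil        0.1459     0.00733
  solve Keq expr → x = 5.7628e-04; check Q = 2.7000e-06
Then change container volume by factor 1.5 (V_new/V_old).
Step 3:
                    L           D
  Initial     0.09725    0.004887
  Change  -5.0189e-04    0.001506
  Equil       0.09675    0.006392
  solve Keq expr → x = 5.0189e-04; check Q = 2.7000e-06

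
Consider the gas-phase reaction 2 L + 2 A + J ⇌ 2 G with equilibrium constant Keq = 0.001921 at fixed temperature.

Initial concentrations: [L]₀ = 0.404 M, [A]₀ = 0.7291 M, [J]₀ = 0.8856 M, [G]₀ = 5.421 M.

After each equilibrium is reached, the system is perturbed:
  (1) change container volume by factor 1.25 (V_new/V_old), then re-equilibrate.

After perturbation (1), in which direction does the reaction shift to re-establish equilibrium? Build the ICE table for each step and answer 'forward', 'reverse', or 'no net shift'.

Q₀ = 382.5 vs Keq = 0.001921 ⇒ Q>K, reverse
Step 1:
                    L           A           J           G
  Initial       0.404      0.7291      0.8856       5.421
  Change        3.928       3.928       1.964      -3.928
  Equil         4.332       4.657        2.85       1.493
  solve Keq expr → x = -1.964; check Q = 0.001921
Then change container volume by factor 1.25 (V_new/V_old).
Step 2:
                    L           A           J           G
  Initial       3.466       3.726        2.28       1.194
  Change       0.2131      0.2131      0.1066     -0.2131
  Equil         3.679       3.939       2.386      0.9811
  solve Keq expr → x = -0.1066; check Q = 0.001921

Direction: reverse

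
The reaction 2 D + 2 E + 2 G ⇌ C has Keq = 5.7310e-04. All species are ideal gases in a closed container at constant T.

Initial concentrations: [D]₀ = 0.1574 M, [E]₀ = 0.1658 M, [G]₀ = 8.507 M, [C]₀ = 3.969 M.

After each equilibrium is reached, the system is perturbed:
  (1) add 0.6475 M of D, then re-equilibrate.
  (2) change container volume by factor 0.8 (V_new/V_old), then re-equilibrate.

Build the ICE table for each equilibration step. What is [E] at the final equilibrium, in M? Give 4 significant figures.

[E]_eq = 2.198 M

Q₀ = 80.53 vs Keq = 5.7310e-04 ⇒ Q>K, reverse
Step 1:
                    D           E           G           C
  Initial      0.1574      0.1658       8.507       3.969
  Change         2.37        2.37        2.37      -1.185
  Equil         2.527       2.536       10.88       2.784
  solve Keq expr → x = -1.185; check Q = 5.7310e-04
Then add 0.6475 M of D.
Step 2:
                    D           E           G           C
  Initial       3.175       2.536       10.88       2.784
  Change      -0.2469     -0.2469     -0.2469      0.1235
  Equil         2.928       2.289       10.63       2.908
  solve Keq expr → x = 0.1235; check Q = 5.7310e-04
Then change container volume by factor 0.8 (V_new/V_old).
Step 3:
                    D           E           G           C
  Initial        3.66       2.861       13.29       3.634
  Change      -0.6625     -0.6625     -0.6625      0.3312
  Equil         2.997       2.198       12.62       3.966
  solve Keq expr → x = 0.3312; check Q = 5.7310e-04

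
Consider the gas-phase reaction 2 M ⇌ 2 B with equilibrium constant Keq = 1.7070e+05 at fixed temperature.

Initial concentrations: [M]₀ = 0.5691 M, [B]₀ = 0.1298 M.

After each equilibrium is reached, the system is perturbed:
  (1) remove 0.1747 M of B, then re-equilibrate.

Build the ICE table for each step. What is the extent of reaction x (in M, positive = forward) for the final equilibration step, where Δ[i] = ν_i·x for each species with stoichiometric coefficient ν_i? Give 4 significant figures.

Q₀ = 0.05202 vs Keq = 1.7070e+05 ⇒ Q<K, forward
Step 1:
                  M         B
  init       0.5691    0.1298
  Δ         -0.5674    0.5674
  eq       0.001688    0.6972
  solve Keq expr → x = 0.2837; check Q = 1.7070e+05
Then remove 0.1747 M of B.
Step 2:
                  M         B
  init     0.001688    0.5225
  Δ       -4.2182e-04 4.2182e-04
  eq       0.001266    0.5229
  solve Keq expr → x = 2.1091e-04; check Q = 1.7070e+05

x = 2.1091e-04 M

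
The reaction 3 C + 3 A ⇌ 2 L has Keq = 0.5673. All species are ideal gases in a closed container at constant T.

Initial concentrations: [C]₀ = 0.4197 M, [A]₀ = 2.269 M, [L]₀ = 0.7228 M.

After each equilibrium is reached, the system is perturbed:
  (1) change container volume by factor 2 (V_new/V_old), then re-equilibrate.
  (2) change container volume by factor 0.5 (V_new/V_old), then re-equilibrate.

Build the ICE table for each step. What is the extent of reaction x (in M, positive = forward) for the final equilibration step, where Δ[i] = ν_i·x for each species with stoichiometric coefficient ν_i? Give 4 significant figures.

x = 0.1063 M

Q₀ = 0.6049 vs Keq = 0.5673 ⇒ Q>K, reverse
Step 1:
                    C           A           L
  I            0.4197       2.269      0.7228
  C          0.006259    0.006259   -0.004172
  E             0.426       2.275      0.7186
  solve Keq expr → x = -0.002086; check Q = 0.5673
Then change container volume by factor 2 (V_new/V_old).
Step 2:
                    C           A           L
  I             0.213       1.138      0.3593
  C            0.1595      0.1595     -0.1063
  E            0.3725       1.297       0.253
  solve Keq expr → x = -0.05317; check Q = 0.5673
Then change container volume by factor 0.5 (V_new/V_old).
Step 3:
                    C           A           L
  I             0.745       2.594      0.5059
  C            -0.319      -0.319      0.2127
  E             0.426       2.275      0.7186
  solve Keq expr → x = 0.1063; check Q = 0.5673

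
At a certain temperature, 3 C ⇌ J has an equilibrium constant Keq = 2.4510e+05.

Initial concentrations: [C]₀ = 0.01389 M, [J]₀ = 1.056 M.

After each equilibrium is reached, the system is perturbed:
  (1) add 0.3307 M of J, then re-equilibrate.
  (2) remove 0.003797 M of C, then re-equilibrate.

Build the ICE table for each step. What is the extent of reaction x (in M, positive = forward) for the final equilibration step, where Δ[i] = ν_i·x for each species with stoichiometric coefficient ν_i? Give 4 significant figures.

x = -0.001264 M

Q₀ = 3.9406e+05 vs Keq = 2.4510e+05 ⇒ Q>K, reverse
Step 1:
                   C          J
  I          0.01389      1.056
  C         0.002378 -7.9263e-04
  E          0.01627      1.055
  solve Keq expr → x = -7.9263e-04; check Q = 2.4510e+05
Then add 0.3307 M of J.
Step 2:
                   C          J
  I          0.01627      1.386
  C         0.001545 -5.1512e-04
  E          0.01781      1.385
  solve Keq expr → x = -5.1512e-04; check Q = 2.4510e+05
Then remove 0.003797 M of C.
Step 3:
                   C          J
  I          0.01402      1.385
  C         0.003792  -0.001264
  E          0.01781      1.384
  solve Keq expr → x = -0.001264; check Q = 2.4510e+05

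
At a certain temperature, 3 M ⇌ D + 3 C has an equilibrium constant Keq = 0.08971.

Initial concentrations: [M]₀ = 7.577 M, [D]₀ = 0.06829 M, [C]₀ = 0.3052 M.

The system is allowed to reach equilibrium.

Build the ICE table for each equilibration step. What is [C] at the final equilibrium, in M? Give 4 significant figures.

Q₀ = 4.4629e-06 vs Keq = 0.08971 ⇒ Q<K, forward
Step 1:
                  M         D         C
  Initial     7.577   0.06829    0.3052
  Change     -2.247     0.749     2.247
  Equil        5.33    0.8173     2.552
  solve Keq expr → x = 0.749; check Q = 0.08971

[C]_eq = 2.552 M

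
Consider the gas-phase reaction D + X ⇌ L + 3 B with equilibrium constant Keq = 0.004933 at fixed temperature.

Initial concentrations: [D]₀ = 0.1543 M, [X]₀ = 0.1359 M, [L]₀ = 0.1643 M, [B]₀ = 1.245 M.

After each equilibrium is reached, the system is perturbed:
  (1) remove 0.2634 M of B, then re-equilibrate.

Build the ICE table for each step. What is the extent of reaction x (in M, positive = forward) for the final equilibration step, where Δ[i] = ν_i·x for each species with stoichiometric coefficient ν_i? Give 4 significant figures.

x = 0.002603 M

Q₀ = 15.12 vs Keq = 0.004933 ⇒ Q>K, reverse
Step 1:
                    D           X           L           B
  I            0.1543      0.1359      0.1643       1.245
  C            0.1632      0.1632     -0.1632     -0.4896
  E            0.3175      0.2991    0.001087      0.7554
  solve Keq expr → x = -0.1632; check Q = 0.004933
Then remove 0.2634 M of B.
Step 2:
                    D           X           L           B
  I            0.3175      0.2991    0.001087       0.492
  C         -0.002603   -0.002603    0.002603    0.007809
  E            0.3149      0.2965     0.00369      0.4998
  solve Keq expr → x = 0.002603; check Q = 0.004933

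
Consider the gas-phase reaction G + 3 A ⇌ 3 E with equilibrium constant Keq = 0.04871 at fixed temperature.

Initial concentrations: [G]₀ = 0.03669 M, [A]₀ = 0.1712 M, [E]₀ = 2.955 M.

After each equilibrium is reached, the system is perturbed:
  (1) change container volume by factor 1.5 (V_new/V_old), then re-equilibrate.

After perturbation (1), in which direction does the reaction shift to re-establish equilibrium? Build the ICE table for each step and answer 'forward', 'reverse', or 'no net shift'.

Direction: reverse

Q₀ = 1.4016e+05 vs Keq = 0.04871 ⇒ Q>K, reverse
Step 1:
                   G          A          E
  Initial    0.03669     0.1712      2.955
  Change      0.7244      2.173     -2.173
  Equil       0.7611      2.344     0.7817
  solve Keq expr → x = -0.7244; check Q = 0.04871
Then change container volume by factor 1.5 (V_new/V_old).
Step 2:
                   G          A          E
  Initial     0.5074      1.563     0.5212
  Change     0.01577     0.0473    -0.0473
  Equil       0.5232       1.61     0.4739
  solve Keq expr → x = -0.01577; check Q = 0.04871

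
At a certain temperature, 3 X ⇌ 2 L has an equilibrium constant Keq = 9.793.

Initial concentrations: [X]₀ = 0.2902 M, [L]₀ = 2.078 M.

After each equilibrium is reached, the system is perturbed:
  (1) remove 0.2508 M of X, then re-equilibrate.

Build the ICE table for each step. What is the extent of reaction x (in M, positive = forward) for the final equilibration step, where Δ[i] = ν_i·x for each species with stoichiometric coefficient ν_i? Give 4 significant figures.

Q₀ = 176.7 vs Keq = 9.793 ⇒ Q>K, reverse
Step 1:
                  X         L
  I          0.2902     2.078
  C          0.4037   -0.2691
  E          0.6939     1.809
  solve Keq expr → x = -0.1346; check Q = 9.793
Then remove 0.2508 M of X.
Step 2:
                  X         L
  I          0.4431     1.809
  C          0.2138   -0.1426
  E          0.6569     1.666
  solve Keq expr → x = -0.07128; check Q = 9.793

x = -0.07128 M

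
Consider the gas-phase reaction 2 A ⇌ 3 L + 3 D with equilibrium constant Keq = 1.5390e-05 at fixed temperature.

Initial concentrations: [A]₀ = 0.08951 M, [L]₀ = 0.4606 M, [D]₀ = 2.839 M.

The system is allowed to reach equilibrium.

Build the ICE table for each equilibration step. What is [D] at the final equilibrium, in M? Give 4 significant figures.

[D]_eq = 2.384 M

Q₀ = 279.1 vs Keq = 1.5390e-05 ⇒ Q>K, reverse
Step 1:
                    A           L           D
  I           0.08951      0.4606       2.839
  C            0.3033      -0.455      -0.455
  E            0.3928    0.005597       2.384
  solve Keq expr → x = -0.1517; check Q = 1.5390e-05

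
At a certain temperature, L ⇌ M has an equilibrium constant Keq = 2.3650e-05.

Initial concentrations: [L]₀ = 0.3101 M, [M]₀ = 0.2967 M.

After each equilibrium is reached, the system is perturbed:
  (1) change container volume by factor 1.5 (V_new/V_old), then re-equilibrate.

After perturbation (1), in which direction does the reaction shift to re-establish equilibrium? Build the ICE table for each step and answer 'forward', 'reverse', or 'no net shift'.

Q₀ = 0.9568 vs Keq = 2.3650e-05 ⇒ Q>K, reverse
Step 1:
                    L           M
  I            0.3101      0.2967
  C            0.2967     -0.2967
  E            0.6068  1.4350e-05
  solve Keq expr → x = -0.2967; check Q = 2.3650e-05
Then change container volume by factor 1.5 (V_new/V_old).
Step 2:
                    L           M
  I            0.4045  9.5670e-06
  C                 0           0
  E            0.4045  9.5670e-06
  solve Keq expr → x = 0; check Q = 2.3650e-05

Direction: no net shift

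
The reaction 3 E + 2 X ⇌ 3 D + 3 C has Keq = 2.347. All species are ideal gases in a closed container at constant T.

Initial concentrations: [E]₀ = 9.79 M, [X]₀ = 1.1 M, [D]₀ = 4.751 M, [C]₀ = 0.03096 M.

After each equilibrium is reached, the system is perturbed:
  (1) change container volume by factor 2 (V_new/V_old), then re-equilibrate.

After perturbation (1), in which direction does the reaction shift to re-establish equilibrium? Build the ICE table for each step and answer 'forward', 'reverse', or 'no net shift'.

Direction: forward

Q₀ = 2.8030e-06 vs Keq = 2.347 ⇒ Q<K, forward
Step 1:
                   E          X          D          C
  Initial       9.79        1.1      4.751    0.03096
  Change      -1.052    -0.7016      1.052      1.052
  Equil        8.738     0.3984      5.803      1.083
  solve Keq expr → x = 0.3508; check Q = 2.347
Then change container volume by factor 2 (V_new/V_old).
Step 2:
                   E          X          D          C
  Initial      4.369     0.1992      2.902     0.5417
  Change     -0.0484   -0.03226     0.0484     0.0484
  Equil         4.32     0.1669       2.95     0.5901
  solve Keq expr → x = 0.01613; check Q = 2.347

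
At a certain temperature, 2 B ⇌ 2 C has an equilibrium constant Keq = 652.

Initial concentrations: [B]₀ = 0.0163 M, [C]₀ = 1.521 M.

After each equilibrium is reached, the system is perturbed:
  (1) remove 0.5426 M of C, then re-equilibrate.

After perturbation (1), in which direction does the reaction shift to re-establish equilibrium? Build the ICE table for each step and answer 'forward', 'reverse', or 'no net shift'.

Q₀ = 8707 vs Keq = 652 ⇒ Q>K, reverse
Step 1:
                  B         C
  init       0.0163     1.521
  Δ         0.04164  -0.04164
  eq        0.05794     1.479
  solve Keq expr → x = -0.02082; check Q = 652
Then remove 0.5426 M of C.
Step 2:
                  B         C
  init      0.05794    0.9368
  Δ        -0.02045   0.02045
  eq        0.03749    0.9572
  solve Keq expr → x = 0.01022; check Q = 652

Direction: forward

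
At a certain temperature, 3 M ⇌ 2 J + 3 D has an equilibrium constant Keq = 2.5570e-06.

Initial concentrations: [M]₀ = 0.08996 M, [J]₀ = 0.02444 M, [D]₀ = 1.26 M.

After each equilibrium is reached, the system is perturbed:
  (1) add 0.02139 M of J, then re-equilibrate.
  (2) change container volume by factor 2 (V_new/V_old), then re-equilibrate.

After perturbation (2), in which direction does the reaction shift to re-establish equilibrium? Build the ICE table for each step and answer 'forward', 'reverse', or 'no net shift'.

Q₀ = 1.641 vs Keq = 2.5570e-06 ⇒ Q>K, reverse
Step 1:
                    M           J           D
  Initial     0.08996     0.02444        1.26
  Change      0.03658    -0.02439    -0.03658
  Equil        0.1265  5.3192e-05       1.223
  solve Keq expr → x = -0.01219; check Q = 2.5570e-06
Then add 0.02139 M of J.
Step 2:
                    M           J           D
  Initial      0.1265     0.02144       1.223
  Change      0.03205    -0.02137    -0.03205
  Equil        0.1586  7.7661e-05       1.191
  solve Keq expr → x = -0.01068; check Q = 2.5570e-06
Then change container volume by factor 2 (V_new/V_old).
Step 3:
                    M           J           D
  Initial     0.07929  3.8830e-05      0.5957
  Change  -5.8101e-05  3.8734e-05  5.8101e-05
  Equil       0.07924  7.7564e-05      0.5957
  solve Keq expr → x = 1.9367e-05; check Q = 2.5570e-06

Direction: forward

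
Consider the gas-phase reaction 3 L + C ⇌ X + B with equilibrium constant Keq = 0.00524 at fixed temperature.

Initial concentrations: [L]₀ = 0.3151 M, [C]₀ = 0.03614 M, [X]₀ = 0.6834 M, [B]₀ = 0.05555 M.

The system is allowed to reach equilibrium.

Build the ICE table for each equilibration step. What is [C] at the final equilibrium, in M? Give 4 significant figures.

[C]_eq = 0.0916 M

Q₀ = 33.58 vs Keq = 0.00524 ⇒ Q>K, reverse
Step 1:
                   L          C          X          B
  Initial     0.3151    0.03614     0.6834    0.05555
  Change      0.1664    0.05546   -0.05546   -0.05546
  Equil       0.4815     0.0916     0.6279 8.5331e-05
  solve Keq expr → x = -0.05546; check Q = 0.00524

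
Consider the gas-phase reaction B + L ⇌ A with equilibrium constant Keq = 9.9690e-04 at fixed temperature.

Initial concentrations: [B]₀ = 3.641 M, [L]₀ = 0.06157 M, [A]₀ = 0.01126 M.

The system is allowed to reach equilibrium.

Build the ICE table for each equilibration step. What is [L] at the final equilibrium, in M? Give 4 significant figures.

[L]_eq = 0.07257 M

Q₀ = 0.05023 vs Keq = 9.9690e-04 ⇒ Q>K, reverse
Step 1:
                   B          L          A
  Initial      3.641    0.06157    0.01126
  Change       0.011      0.011     -0.011
  Equil        3.652    0.07257 2.6419e-04
  solve Keq expr → x = -0.011; check Q = 9.9690e-04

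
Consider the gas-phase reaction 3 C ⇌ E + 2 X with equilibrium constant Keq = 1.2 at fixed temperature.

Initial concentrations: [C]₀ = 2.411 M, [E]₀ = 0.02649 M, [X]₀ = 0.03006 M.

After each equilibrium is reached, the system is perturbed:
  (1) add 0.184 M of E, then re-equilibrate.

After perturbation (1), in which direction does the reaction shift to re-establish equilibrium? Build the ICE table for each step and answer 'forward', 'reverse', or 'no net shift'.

Q₀ = 1.7079e-06 vs Keq = 1.2 ⇒ Q<K, forward
Step 1:
                   C          E          X
  init         2.411    0.02649    0.03006
  Δ           -1.591     0.5303      1.061
  eq          0.8202     0.5567      1.091
  solve Keq expr → x = 0.5303; check Q = 1.2
Then add 0.184 M of E.
Step 2:
                   C          E          X
  init        0.8202     0.7407      1.091
  Δ          0.05449   -0.01816   -0.03633
  eq          0.8747     0.7226      1.054
  solve Keq expr → x = -0.01816; check Q = 1.2

Direction: reverse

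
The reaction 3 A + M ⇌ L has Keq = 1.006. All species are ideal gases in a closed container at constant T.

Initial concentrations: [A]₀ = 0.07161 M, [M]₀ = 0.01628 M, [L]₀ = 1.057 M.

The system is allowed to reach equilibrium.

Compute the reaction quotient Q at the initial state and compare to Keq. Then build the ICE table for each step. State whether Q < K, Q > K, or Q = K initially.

Q₀ = 1.7681e+05; Q > K (proceeds reverse)

Q₀ = 1.7681e+05 vs Keq = 1.006 ⇒ Q>K, reverse
Step 1:
                  A         M         L
  init      0.07161   0.01628     1.057
  Δ           1.128     0.376    -0.376
  eq            1.2    0.3922     0.681
  solve Keq expr → x = -0.376; check Q = 1.006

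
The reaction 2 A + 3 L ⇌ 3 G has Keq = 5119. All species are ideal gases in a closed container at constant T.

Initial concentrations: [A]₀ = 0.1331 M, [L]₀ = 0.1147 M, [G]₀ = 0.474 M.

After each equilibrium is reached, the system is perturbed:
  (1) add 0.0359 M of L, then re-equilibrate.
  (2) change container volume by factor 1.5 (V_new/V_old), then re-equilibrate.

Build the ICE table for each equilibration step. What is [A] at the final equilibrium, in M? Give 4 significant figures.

[A]_eq = 0.08564 M

Q₀ = 3984 vs Keq = 5119 ⇒ Q<K, forward
Step 1:
                   A          L          G
  Initial     0.1331     0.1147      0.474
  Change   -0.003861  -0.005791   0.005791
  Equil       0.1292     0.1089     0.4798
  solve Keq expr → x = 0.00193; check Q = 5119
Then add 0.0359 M of L.
Step 2:
                   A          L          G
  Initial     0.1292     0.1448     0.4798
  Change    -0.01443   -0.02164    0.02164
  Equil       0.1148     0.1232     0.5014
  solve Keq expr → x = 0.007214; check Q = 5119
Then change container volume by factor 1.5 (V_new/V_old).
Step 3:
                   A          L          G
  Initial    0.07654    0.08211     0.3343
  Change    0.009098    0.01365   -0.01365
  Equil      0.08564    0.09576     0.3206
  solve Keq expr → x = -0.004549; check Q = 5119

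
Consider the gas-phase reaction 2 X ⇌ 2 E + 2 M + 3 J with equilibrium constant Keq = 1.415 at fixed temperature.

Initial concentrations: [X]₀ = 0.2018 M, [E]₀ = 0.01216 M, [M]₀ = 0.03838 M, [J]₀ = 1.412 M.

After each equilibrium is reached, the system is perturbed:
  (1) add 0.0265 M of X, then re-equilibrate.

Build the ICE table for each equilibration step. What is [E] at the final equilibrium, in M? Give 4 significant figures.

[E]_eq = 0.1763 M

Q₀ = 1.5057e-05 vs Keq = 1.415 ⇒ Q<K, forward
Step 1:
                  X         E         M         J
  Initial    0.2018   0.01216   0.03838     1.412
  Change    -0.1488    0.1488    0.1488    0.2232
  Equil     0.05298     0.161    0.1872     1.635
  solve Keq expr → x = 0.07441; check Q = 1.415
Then add 0.0265 M of X.
Step 2:
                  X         E         M         J
  Initial   0.07948     0.161    0.1872     1.635
  Change   -0.01536   0.01536   0.01536   0.02303
  Equil     0.06412    0.1763    0.2026     1.658
  solve Keq expr → x = 0.007678; check Q = 1.415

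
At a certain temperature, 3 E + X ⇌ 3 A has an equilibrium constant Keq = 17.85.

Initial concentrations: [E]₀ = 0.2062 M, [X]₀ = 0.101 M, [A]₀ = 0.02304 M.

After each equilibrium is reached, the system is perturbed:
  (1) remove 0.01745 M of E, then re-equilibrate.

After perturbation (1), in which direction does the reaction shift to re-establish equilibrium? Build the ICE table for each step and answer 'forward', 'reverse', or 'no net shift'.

Q₀ = 0.01381 vs Keq = 17.85 ⇒ Q<K, forward
Step 1:
                  E         X         A
  Initial    0.2062     0.101   0.02304
  Change    -0.0956  -0.03187    0.0956
  Equil      0.1106   0.06913    0.1186
  solve Keq expr → x = 0.03187; check Q = 17.85
Then remove 0.01745 M of E.
Step 2:
                  E         X         A
  Initial   0.09315   0.06913    0.1186
  Change   0.008336  0.002779 -0.008336
  Equil      0.1015   0.07191    0.1103
  solve Keq expr → x = -0.002779; check Q = 17.85

Direction: reverse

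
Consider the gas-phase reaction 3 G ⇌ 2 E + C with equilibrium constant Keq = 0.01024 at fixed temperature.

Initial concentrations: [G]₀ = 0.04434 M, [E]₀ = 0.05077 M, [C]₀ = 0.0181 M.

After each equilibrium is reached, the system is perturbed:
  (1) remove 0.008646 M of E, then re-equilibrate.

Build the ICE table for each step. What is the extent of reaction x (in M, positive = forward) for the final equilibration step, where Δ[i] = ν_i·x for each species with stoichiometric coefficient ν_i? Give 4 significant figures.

Q₀ = 0.5352 vs Keq = 0.01024 ⇒ Q>K, reverse
Step 1:
                    G           E           C
  I           0.04434     0.05077      0.0181
  C            0.0346    -0.02307    -0.01153
  E           0.07894      0.0277    0.006565
  solve Keq expr → x = -0.01153; check Q = 0.01024
Then remove 0.008646 M of E.
Step 2:
                    G           E           C
  I           0.07894     0.01905    0.006565
  C         -0.005024    0.003349    0.001675
  E           0.07392      0.0224     0.00824
  solve Keq expr → x = 0.001675; check Q = 0.01024

x = 0.001675 M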